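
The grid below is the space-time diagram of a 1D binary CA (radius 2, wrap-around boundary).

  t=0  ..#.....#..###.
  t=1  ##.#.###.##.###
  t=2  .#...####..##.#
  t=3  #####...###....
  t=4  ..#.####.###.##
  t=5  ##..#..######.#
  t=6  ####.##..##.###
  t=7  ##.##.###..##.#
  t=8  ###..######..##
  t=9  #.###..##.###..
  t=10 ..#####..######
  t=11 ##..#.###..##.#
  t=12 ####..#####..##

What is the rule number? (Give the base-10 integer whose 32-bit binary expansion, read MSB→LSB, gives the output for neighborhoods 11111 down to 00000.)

3147716367

  #####|#  b31=1 t=1,i=14
  ####.|.  b30=0 t=1,i=0
  ###.#|#  b29=1 t=1,i=1
  ###..|#  b28=1 t=0,i=13
  ##.##|#  b27=1 t=1,i=8
  ##.#.|.  b26=0 t=1,i=2
  ##..#|#  b25=1 t=2,i=9
  ##...|#  b24=1 t=0,i=14
  #.###|#  b23=1 t=1,i=5
  #.##.|.  b22=0 t=1,i=9
  #.#.#|.  b21=0 t=1,i=3
  #.#..|#  b20=1 t=2,i=1
  #..##|#  b19=1 t=0,i=10
  #..#.|#  b18=1 t=4,i=1
  #...#|#  b17=1 t=0,i=0
  #....|.  b16=0 t=0,i=4
  .####|.  b15=0 t=1,i=13
  .###.|#  b14=1 t=0,i=12
  .##.#|.  b13=0 t=1,i=10
  .##..|#  b12=1 t=4,i=14
  .#.##|.  b11=0 t=1,i=4
  .#.#.|#  b10=1 t=2,i=0
  .#..#|#  b9=1 t=0,i=9
  .#...|#  b8=1 t=0,i=3
  ..###|.  b7=0 t=0,i=11
  ..##.|.  b6=0 t=2,i=11
  ..#.#|.  b5=0 t=4,i=2
  ..#..|.  b4=0 t=0,i=2
  ...##|#  b3=1 t=2,i=4
  ...#.|#  b2=1 t=0,i=1
  ....#|#  b1=1 t=0,i=6
  .....|#  b0=1 t=0,i=5
  bits 10111011100111100101011100001111 = 3147716367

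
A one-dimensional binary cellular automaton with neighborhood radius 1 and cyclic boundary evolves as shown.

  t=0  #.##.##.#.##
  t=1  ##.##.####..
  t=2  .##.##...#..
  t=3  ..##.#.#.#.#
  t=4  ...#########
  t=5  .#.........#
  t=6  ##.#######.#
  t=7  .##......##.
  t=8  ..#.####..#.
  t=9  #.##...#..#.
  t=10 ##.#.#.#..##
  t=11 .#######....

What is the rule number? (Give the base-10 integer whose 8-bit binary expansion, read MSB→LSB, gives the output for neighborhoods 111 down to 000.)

101

  nb ###: next=.  (t=0,i=11, bit7=0)
  nb ##.: next=#  (t=0,i=0, bit6=1)
  nb #.#: next=#  (t=0,i=1, bit5=1)
  nb #..: next=.  (t=1,i=10, bit4=0)
  nb .##: next=.  (t=0,i=2, bit3=0)
  nb .#.: next=#  (t=0,i=8, bit2=1)
  nb ..#: next=.  (t=1,i=11, bit1=0)
  nb ...: next=#  (t=2,i=7, bit0=1)
  bits 01100101 = 101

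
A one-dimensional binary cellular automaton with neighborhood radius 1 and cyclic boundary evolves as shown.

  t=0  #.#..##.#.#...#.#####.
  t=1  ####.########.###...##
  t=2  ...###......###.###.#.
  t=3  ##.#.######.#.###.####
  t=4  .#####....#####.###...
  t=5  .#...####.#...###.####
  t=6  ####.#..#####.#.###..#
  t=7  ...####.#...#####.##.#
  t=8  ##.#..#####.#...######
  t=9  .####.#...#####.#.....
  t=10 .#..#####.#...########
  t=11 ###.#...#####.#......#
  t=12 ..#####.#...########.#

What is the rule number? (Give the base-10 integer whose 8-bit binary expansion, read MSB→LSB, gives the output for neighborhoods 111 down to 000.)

125

  nb ###: next=.  (t=0,i=17, bit7=0)
  nb ##.: next=#  (t=0,i=6, bit6=1)
  nb #.#: next=#  (t=0,i=1, bit5=1)
  nb #..: next=#  (t=0,i=3, bit4=1)
  nb .##: next=#  (t=0,i=5, bit3=1)
  nb .#.: next=#  (t=0,i=0, bit2=1)
  nb ..#: next=.  (t=0,i=4, bit1=0)
  nb ...: next=#  (t=0,i=12, bit0=1)
  bits 01111101 = 125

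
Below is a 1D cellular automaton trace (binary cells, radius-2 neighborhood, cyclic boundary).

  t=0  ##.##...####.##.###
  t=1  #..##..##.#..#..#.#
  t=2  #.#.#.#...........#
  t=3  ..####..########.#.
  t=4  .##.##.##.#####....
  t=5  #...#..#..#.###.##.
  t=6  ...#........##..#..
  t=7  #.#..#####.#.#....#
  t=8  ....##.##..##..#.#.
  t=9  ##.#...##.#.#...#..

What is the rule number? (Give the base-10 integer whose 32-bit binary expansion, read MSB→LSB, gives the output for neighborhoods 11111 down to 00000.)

  #####|#  b31=1 t=0,i=18
  ####.|#  b30=1 t=0,i=0
  ###.#|.  b29=0 t=0,i=1
  ###..|#  b28=1 t=3,i=5
  ##.##|.  b27=0 t=0,i=2
  ##.#.|.  b26=0 t=1,i=9
  ##..#|.  b25=0 t=1,i=1
  ##...|.  b24=0 t=0,i=5
  #.###|#  b23=1 t=0,i=16
  #.##.|#  b22=1 t=0,i=3
  #.#.#|#  b21=1 t=2,i=2
  #.#..|.  b20=0 t=1,i=10
  #..##|#  b19=1 t=1,i=2
  #..#.|.  b18=0 t=1,i=12
  #...#|.  b17=0 t=0,i=6
  #....|#  b16=1 t=2,i=8
  .####|.  b15=0 t=0,i=9
  .###.|#  b14=1 t=5,i=13
  .##.#|.  b13=0 t=0,i=14
  .##..|#  b12=1 t=0,i=4
  .#.##|.  b11=0 t=1,i=17
  .#.#.|#  b10=1 t=2,i=3
  .#..#|.  b9=0 t=1,i=11
  .#...|.  b8=0 t=2,i=7
  ..###|#  b7=1 t=0,i=8
  ..##.|.  b6=0 t=1,i=3
  ..#.#|.  b5=0 t=1,i=16
  ..#..|.  b4=0 t=1,i=13
  ...##|#  b3=1 t=0,i=7
  ...#.|#  b2=1 t=5,i=3
  ....#|.  b1=0 t=2,i=16
  .....|#  b0=1 t=2,i=9
  bits 11010000111010010101010010001101 = 3504952461

3504952461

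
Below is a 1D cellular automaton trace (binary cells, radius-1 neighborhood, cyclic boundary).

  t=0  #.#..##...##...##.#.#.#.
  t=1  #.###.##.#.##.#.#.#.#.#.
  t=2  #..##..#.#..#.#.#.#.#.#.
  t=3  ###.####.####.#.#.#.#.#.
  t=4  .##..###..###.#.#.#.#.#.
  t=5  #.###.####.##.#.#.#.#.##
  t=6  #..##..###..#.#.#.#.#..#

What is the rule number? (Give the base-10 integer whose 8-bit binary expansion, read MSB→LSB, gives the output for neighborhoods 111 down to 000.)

  nb ###: next=#  (t=1,i=3, bit7=1)
  nb ##.: next=#  (t=0,i=6, bit6=1)
  nb #.#: next=.  (t=0,i=1, bit5=0)
  nb #..: next=#  (t=0,i=3, bit4=1)
  nb .##: next=.  (t=0,i=5, bit3=0)
  nb .#.: next=#  (t=0,i=0, bit2=1)
  nb ..#: next=#  (t=0,i=4, bit1=1)
  nb ...: next=.  (t=0,i=8, bit0=0)
  bits 11010110 = 214

214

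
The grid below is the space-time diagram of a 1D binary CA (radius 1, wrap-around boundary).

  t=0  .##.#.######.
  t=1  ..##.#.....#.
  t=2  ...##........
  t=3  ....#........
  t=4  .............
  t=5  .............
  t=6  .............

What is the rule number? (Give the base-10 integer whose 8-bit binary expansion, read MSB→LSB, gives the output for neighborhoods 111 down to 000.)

  ###|.  b7=0 t=0,i=7
  ##.|#  b6=1 t=0,i=2
  #.#|#  b5=1 t=0,i=3
  #..|.  b4=0 t=0,i=12
  .##|.  b3=0 t=0,i=1
  .#.|.  b2=0 t=0,i=4
  ..#|.  b1=0 t=0,i=0
  ...|.  b0=0 t=1,i=0
  bits 01100000 = 96

96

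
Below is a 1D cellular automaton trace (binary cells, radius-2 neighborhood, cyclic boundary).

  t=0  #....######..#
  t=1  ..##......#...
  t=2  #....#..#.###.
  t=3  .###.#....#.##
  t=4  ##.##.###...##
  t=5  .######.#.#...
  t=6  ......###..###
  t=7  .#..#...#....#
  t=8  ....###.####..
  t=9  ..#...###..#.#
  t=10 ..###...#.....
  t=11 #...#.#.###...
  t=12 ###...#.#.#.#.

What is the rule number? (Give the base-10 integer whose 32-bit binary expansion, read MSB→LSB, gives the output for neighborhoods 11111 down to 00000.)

1021518098

  ##### -> .   bit 31 = 0  t=0,i=7
  ####. -> .   bit 30 = 0  t=0,i=9
  ###.# -> #   bit 29 = 1  t=2,i=12
  ###.. -> #   bit 28 = 1  t=0,i=10
  ##.## -> #   bit 27 = 1  t=3,i=0
  ##.#. -> #   bit 26 = 1  t=2,i=13
  ##..# -> .   bit 25 = 0  t=0,i=11
  ##... -> .   bit 24 = 0  t=0,i=1
  #.### -> #   bit 23 = 1  t=2,i=10
  #.##. -> #   bit 22 = 1  t=3,i=12
  #.#.# -> #   bit 21 = 1  t=5,i=8
  #.#.. -> .   bit 20 = 0  t=2,i=0
  #..## -> .   bit 19 = 0  t=0,i=12
  #..#. -> .   bit 18 = 0  t=2,i=7
  #...# -> #   bit 17 = 1  t=4,i=10
  #.... -> #   bit 16 = 1  t=0,i=2
  .#### -> .   bit 15 = 0  t=0,i=6
  .###. -> .   bit 14 = 0  t=2,i=11
  .##.# -> #   bit 13 = 1  t=3,i=13
  .##.. -> .   bit 12 = 0  t=0,i=0
  .#.## -> .   bit 11 = 0  t=2,i=9
  .#.#. -> .   bit 10 = 0  t=5,i=9
  .#..# -> .   bit 9 = 0  t=2,i=6
  .#... -> #   bit 8 = 1  t=1,i=11
  ..### -> .   bit 7 = 0  t=0,i=5
  ..##. -> .   bit 6 = 0  t=0,i=13
  ..#.# -> .   bit 5 = 0  t=2,i=8
  ..#.. -> #   bit 4 = 1  t=1,i=10
  ...## -> .   bit 3 = 0  t=0,i=4
  ...#. -> .   bit 2 = 0  t=1,i=9
  ....# -> #   bit 1 = 1  t=0,i=3
  ..... -> .   bit 0 = 0  t=1,i=6
  bits 00111100111000110010000100010010 = 1021518098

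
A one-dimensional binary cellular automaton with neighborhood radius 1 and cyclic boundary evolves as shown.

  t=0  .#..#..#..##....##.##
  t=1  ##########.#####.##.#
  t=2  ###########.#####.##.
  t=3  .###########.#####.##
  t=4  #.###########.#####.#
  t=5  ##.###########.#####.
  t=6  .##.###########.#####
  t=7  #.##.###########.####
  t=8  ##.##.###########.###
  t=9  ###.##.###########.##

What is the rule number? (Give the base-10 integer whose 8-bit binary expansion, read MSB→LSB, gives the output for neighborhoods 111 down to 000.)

247

  nb ###: next=#  (t=1,i=0, bit7=1)
  nb ##.: next=#  (t=0,i=11, bit6=1)
  nb #.#: next=#  (t=0,i=0, bit5=1)
  nb #..: next=#  (t=0,i=2, bit4=1)
  nb .##: next=.  (t=0,i=10, bit3=0)
  nb .#.: next=#  (t=0,i=1, bit2=1)
  nb ..#: next=#  (t=0,i=3, bit1=1)
  nb ...: next=#  (t=0,i=13, bit0=1)
  bits 11110111 = 247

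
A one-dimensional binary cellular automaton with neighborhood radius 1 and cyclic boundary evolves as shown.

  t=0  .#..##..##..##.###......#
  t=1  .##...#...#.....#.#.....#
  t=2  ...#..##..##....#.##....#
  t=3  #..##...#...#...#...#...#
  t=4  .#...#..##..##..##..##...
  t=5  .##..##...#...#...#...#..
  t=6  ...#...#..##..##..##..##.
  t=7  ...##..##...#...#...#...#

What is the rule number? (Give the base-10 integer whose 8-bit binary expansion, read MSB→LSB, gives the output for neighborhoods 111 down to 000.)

  nb ###: next=#  (t=0,i=16, bit7=1)
  nb ##.: next=.  (t=0,i=5, bit6=0)
  nb #.#: next=.  (t=0,i=0, bit5=0)
  nb #..: next=#  (t=0,i=2, bit4=1)
  nb .##: next=.  (t=0,i=4, bit3=0)
  nb .#.: next=#  (t=0,i=1, bit2=1)
  nb ..#: next=.  (t=0,i=3, bit1=0)
  nb ...: next=.  (t=0,i=19, bit0=0)
  bits 10010100 = 148

148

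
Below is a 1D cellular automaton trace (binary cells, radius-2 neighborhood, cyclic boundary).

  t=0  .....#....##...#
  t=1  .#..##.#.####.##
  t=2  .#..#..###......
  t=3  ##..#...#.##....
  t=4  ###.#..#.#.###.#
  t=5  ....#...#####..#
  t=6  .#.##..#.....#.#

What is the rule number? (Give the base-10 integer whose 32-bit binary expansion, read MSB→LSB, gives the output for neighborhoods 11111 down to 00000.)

61955164

  ##### -> .   bit 31 = 0  t=5,i=10
  ####. -> .   bit 30 = 0  t=1,i=11
  ###.# -> .   bit 29 = 0  t=1,i=12
  ###.. -> .   bit 28 = 0  t=2,i=9
  ##.## -> .   bit 27 = 0  t=1,i=13
  ##.#. -> .   bit 26 = 0  t=1,i=0
  ##..# -> #   bit 25 = 1  t=3,i=2
  ##... -> #   bit 24 = 1  t=0,i=12
  #.### -> #   bit 23 = 1  t=1,i=9
  #.##. -> .   bit 22 = 0  t=1,i=14
  #.#.# -> #   bit 21 = 1  t=1,i=7
  #.#.. -> #   bit 20 = 1  t=1,i=1
  #..## -> .   bit 19 = 0  t=1,i=3
  #..#. -> .   bit 18 = 0  t=2,i=3
  #...# -> .   bit 17 = 0  t=0,i=13
  #.... -> #   bit 16 = 1  t=0,i=1
  .#### -> .   bit 15 = 0  t=1,i=10
  .###. -> #   bit 14 = 1  t=2,i=8
  .##.# -> .   bit 13 = 0  t=1,i=5
  .##.. -> #   bit 12 = 1  t=0,i=11
  .#.## -> #   bit 11 = 1  t=1,i=8
  .#.#. -> #   bit 10 = 1  t=4,i=8
  .#..# -> .   bit 9 = 0  t=1,i=2
  .#... -> .   bit 8 = 0  t=0,i=0
  ..### -> .   bit 7 = 0  t=2,i=7
  ..##. -> #   bit 6 = 1  t=0,i=10
  ..#.# -> .   bit 5 = 0  t=3,i=8
  ..#.. -> #   bit 4 = 1  t=0,i=5
  ...## -> #   bit 3 = 1  t=0,i=9
  ...#. -> #   bit 2 = 1  t=0,i=4
  ....# -> .   bit 1 = 0  t=0,i=3
  ..... -> .   bit 0 = 0  t=0,i=2
  bits 00000011101100010101110001011100 = 61955164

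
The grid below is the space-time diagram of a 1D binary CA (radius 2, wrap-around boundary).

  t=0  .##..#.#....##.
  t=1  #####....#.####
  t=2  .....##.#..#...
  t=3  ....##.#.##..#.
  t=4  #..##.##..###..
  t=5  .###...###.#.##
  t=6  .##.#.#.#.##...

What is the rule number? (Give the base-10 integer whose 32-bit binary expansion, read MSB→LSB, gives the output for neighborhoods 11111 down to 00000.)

  [31] ##### => .  t=1,i=0
  [30] ####. => .  t=1,i=3
  [29] ###.# => .  t=5,i=9
  [28] ###.. => .  t=1,i=4
  [27] ##.## => .  t=4,i=5
  [26] ##.#. => #  t=2,i=7
  [25] ##..# => #  t=0,i=3
  [24] ##... => #  t=1,i=5
  [23] #.### => #  t=1,i=11
  [22] #.##. => .  t=3,i=9
  [21] #.#.# => #  t=3,i=7
  [20] #.#.. => .  t=0,i=7
  [19] #..## => #  t=0,i=0
  [18] #..#. => #  t=0,i=4
  [17] #...# => .  t=5,i=5
  [16] #.... => #  t=0,i=9
  [15] .#### => .  t=1,i=12
  [14] .###. => #  t=4,i=11
  [13] .##.# => .  t=2,i=6
  [12] .##.. => #  t=0,i=2
  [11] .#.## => .  t=1,i=10
  [10] .#.#. => .  t=0,i=6
  [9] .#..# => #  t=2,i=9
  [8] .#... => .  t=0,i=8
  [7] ..### => .  t=4,i=10
  [6] ..##. => #  t=0,i=1
  [5] ..#.# => .  t=0,i=5
  [4] ..#.. => .  t=2,i=11
  [3] ...## => #  t=0,i=11
  [2] ...#. => #  t=1,i=8
  [1] ....# => .  t=0,i=10
  [0] ..... => .  t=2,i=0
  bits 00000111101011010101001001001100 = 128799308

128799308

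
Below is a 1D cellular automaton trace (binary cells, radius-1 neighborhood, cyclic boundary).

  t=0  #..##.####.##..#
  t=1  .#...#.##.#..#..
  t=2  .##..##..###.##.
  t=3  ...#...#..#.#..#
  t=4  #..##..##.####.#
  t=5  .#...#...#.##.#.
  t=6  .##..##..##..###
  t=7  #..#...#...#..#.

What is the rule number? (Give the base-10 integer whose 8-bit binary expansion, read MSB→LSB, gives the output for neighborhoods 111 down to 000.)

  ###|#  b7=1 t=0,i=7
  ##.|.  b6=0 t=0,i=0
  #.#|#  b5=1 t=0,i=5
  #..|#  b4=1 t=0,i=1
  .##|.  b3=0 t=0,i=3
  .#.|#  b2=1 t=1,i=1
  ..#|.  b1=0 t=0,i=2
  ...|.  b0=0 t=1,i=3
  bits 10110100 = 180

180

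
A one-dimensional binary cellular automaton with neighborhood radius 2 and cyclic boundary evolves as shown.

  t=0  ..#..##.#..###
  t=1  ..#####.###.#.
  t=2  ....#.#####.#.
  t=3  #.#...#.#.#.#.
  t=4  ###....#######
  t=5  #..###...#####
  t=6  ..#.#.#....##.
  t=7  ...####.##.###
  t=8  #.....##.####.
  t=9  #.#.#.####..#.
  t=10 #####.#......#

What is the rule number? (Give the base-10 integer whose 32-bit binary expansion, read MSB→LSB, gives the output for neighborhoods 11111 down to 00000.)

2847503954

  [31] ##### => #  t=1,i=4
  [30] ####. => .  t=1,i=5
  [29] ###.# => #  t=1,i=6
  [28] ###.. => .  t=0,i=13
  [27] ##.## => #  t=1,i=7
  [26] ##.#. => .  t=0,i=7
  [25] ##..# => .  t=0,i=0
  [24] ##... => #  t=4,i=3
  [23] #.### => #  t=1,i=8
  [22] #.##. => .  t=7,i=8
  [21] #.#.# => #  t=3,i=0
  [20] #.#.. => #  t=0,i=8
  [19] #..## => #  t=0,i=4
  [18] #..#. => .  t=0,i=1
  [17] #...# => .  t=1,i=0
  [16] #.... => #  t=2,i=0
  [15] .#### => .  t=1,i=3
  [14] .###. => #  t=0,i=12
  [13] .##.# => #  t=0,i=6
  [12] .##.. => #  t=6,i=12
  [11] .#.## => .  t=2,i=5
  [10] .#.#. => #  t=3,i=1
  [9] .#..# => #  t=0,i=3
  [8] .#... => .  t=1,i=13
  [7] ..### => .  t=0,i=11
  [6] ..##. => #  t=0,i=5
  [5] ..#.# => .  t=2,i=4
  [4] ..#.. => #  t=0,i=2
  [3] ...## => .  t=1,i=1
  [2] ...#. => .  t=2,i=3
  [1] ....# => #  t=2,i=2
  [0] ..... => .  t=2,i=1
  bits 10101001101110010111011001010010 = 2847503954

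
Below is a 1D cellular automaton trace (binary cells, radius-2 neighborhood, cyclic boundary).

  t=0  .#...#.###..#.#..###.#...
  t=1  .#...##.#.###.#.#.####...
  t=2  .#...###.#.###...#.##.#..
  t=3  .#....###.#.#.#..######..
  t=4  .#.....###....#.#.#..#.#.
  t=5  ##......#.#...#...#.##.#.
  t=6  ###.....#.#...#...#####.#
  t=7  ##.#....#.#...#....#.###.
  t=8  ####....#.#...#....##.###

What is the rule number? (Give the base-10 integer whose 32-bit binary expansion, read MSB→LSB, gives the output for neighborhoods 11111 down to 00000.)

  [31] ##### => .  t=3,i=19
  [30] ####. => #  t=1,i=20
  [29] ###.# => #  t=0,i=19
  [28] ###.. => .  t=0,i=9
  [27] ##.## => #  t=6,i=23
  [26] ##.#. => #  t=0,i=20
  [25] ##..# => #  t=0,i=10
  [24] ##... => #  t=1,i=22
  [23] #.### => .  t=0,i=7
  [22] #.##. => #  t=2,i=19
  [21] #.#.# => .  t=1,i=8
  [20] #.#.. => #  t=0,i=14
  [19] #..## => #  t=0,i=16
  [18] #..#. => #  t=0,i=11
  [17] #...# => .  t=0,i=3
  [16] #.... => .  t=0,i=23
  [15] .#### => #  t=1,i=19
  [14] .###. => #  t=0,i=8
  [13] .##.# => #  t=1,i=6
  [12] .##.. => #  t=5,i=1
  [11] .#.## => #  t=0,i=6
  [10] .#.#. => .  t=0,i=13
  [9] .#..# => .  t=0,i=15
  [8] .#... => .  t=0,i=2
  [7] ..### => .  t=0,i=17
  [6] ..##. => #  t=1,i=5
  [5] ..#.# => #  t=0,i=5
  [4] ..#.. => #  t=0,i=1
  [3] ...## => .  t=1,i=4
  [2] ...#. => .  t=0,i=0
  [1] ....# => .  t=0,i=24
  [0] ..... => .  t=4,i=4
  bits 01101111010111001111100001110000 = 1868363888

1868363888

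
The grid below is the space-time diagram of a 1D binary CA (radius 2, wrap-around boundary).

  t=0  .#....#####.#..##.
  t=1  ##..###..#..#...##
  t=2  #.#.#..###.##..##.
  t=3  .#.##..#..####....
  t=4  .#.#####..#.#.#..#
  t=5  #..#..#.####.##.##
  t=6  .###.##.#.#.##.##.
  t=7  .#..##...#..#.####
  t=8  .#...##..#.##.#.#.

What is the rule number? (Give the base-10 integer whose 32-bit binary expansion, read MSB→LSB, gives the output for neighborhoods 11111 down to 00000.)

  [31] ##### => .  t=0,i=8
  [30] ####. => #  t=0,i=9
  [29] ###.# => .  t=0,i=10
  [28] ###.. => .  t=1,i=1
  [27] ##.## => #  t=2,i=10
  [26] ##.#. => .  t=0,i=11
  [25] ##..# => #  t=0,i=17
  [24] ##... => #  t=3,i=14
  [23] #.### => #  t=4,i=3
  [22] #.##. => #  t=2,i=11
  [21] #.#.# => .  t=2,i=0
  [20] #.#.. => #  t=0,i=12
  [19] #..## => .  t=0,i=14
  [18] #..#. => #  t=0,i=0
  [17] #...# => .  t=1,i=14
  [16] #.... => .  t=0,i=3
  [15] .#### => .  t=0,i=7
  [14] .###. => .  t=1,i=5
  [13] .##.# => .  t=2,i=16
  [12] .##.. => #  t=0,i=16
  [11] .#.## => .  t=3,i=2
  [10] .#.#. => #  t=2,i=1
  [9] .#..# => .  t=0,i=13
  [8] .#... => .  t=0,i=2
  [7] ..### => #  t=0,i=6
  [6] ..##. => .  t=0,i=15
  [5] ..#.# => #  t=3,i=1
  [4] ..#.. => #  t=0,i=1
  [3] ...## => #  t=0,i=5
  [2] ...#. => .  t=3,i=0
  [1] ....# => #  t=0,i=4
  [0] ..... => .  t=3,i=16
  bits 01001011110101000001010010111010 = 1272190138

1272190138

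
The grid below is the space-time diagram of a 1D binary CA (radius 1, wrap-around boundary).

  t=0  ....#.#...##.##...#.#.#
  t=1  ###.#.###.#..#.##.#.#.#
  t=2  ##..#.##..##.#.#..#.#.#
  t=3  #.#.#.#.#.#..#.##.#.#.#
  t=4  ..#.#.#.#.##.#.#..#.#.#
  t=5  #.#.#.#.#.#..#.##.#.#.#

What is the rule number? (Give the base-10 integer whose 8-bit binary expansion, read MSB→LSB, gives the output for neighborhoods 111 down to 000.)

  ###|#  b7=1 t=1,i=0
  ##.|.  b6=0 t=0,i=11
  #.#|.  b5=0 t=0,i=5
  #..|#  b4=1 t=0,i=0
  .##|#  b3=1 t=0,i=10
  .#.|#  b2=1 t=0,i=4
  ..#|.  b1=0 t=0,i=3
  ...|#  b0=1 t=0,i=1
  bits 10011101 = 157

157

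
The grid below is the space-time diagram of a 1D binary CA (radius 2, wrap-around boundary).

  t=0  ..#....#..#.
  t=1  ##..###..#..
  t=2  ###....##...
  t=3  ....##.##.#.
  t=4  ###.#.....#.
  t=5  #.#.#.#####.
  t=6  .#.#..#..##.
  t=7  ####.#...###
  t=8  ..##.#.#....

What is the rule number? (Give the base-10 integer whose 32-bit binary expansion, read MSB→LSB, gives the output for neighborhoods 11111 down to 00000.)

  ##### -> .   bit 31 = 0  t=5,i=8
  ####. -> #   bit 30 = 1  t=5,i=9
  ###.# -> #   bit 29 = 1  t=4,i=2
  ###.. -> .   bit 28 = 0  t=1,i=6
  ##.## -> .   bit 27 = 0  t=3,i=6
  ##.#. -> .   bit 26 = 0  t=3,i=9
  ##..# -> #   bit 25 = 1  t=1,i=2
  ##... -> .   bit 24 = 0  t=2,i=3
  #.### -> #   bit 23 = 1  t=4,i=0
  #.##. -> .   bit 22 = 0  t=3,i=7
  #.#.# -> .   bit 21 = 0  t=5,i=0
  #.#.. -> #   bit 20 = 1  t=3,i=10
  #..## -> .   bit 19 = 0  t=1,i=3
  #..#. -> #   bit 18 = 1  t=0,i=9
  #...# -> #   bit 17 = 1  t=0,i=0
  #.... -> #   bit 16 = 1  t=0,i=4
  .#### -> .   bit 15 = 0  t=5,i=7
  .###. -> .   bit 14 = 0  t=1,i=5
  .##.# -> .   bit 13 = 0  t=3,i=5
  .##.. -> #   bit 12 = 1  t=1,i=1
  .#.## -> .   bit 11 = 0  t=4,i=11
  .#.#. -> #   bit 10 = 1  t=5,i=1
  .#..# -> .   bit 9 = 0  t=0,i=8
  .#... -> .   bit 8 = 0  t=0,i=3
  ..### -> .   bit 7 = 0  t=1,i=4
  ..##. -> #   bit 6 = 1  t=1,i=0
  ..#.# -> #   bit 5 = 1  t=4,i=10
  ..#.. -> .   bit 4 = 0  t=0,i=2
  ...## -> .   bit 3 = 0  t=2,i=6
  ...#. -> #   bit 2 = 1  t=0,i=1
  ....# -> #   bit 1 = 1  t=0,i=5
  ..... -> #   bit 0 = 1  t=3,i=1
  bits 01100010100101110001010001100111 = 1654068327

1654068327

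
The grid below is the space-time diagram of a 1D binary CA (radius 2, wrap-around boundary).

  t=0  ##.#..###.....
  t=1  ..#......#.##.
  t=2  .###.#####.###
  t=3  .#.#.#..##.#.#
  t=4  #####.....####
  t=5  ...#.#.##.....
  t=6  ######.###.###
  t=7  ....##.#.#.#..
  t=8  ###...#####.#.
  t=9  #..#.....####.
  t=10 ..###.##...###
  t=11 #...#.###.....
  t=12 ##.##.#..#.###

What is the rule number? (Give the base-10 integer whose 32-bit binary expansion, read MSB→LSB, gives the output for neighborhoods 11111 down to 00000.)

  #####|.  b31=0 t=2,i=7
  ####.|#  b30=1 t=2,i=8
  ###.#|#  b29=1 t=2,i=3
  ###..|.  b28=0 t=0,i=8
  ##.##|.  b27=0 t=2,i=0
  ##.#.|#  b26=1 t=0,i=2
  ##..#|#  b25=1 t=10,i=0
  ##...|#  b24=1 t=0,i=9
  #.###|#  b23=1 t=2,i=1
  #.##.|#  b22=1 t=1,i=11
  #.#.#|#  b21=1 t=3,i=1
  #.#..|.  b20=0 t=0,i=3
  #..##|.  b19=0 t=0,i=5
  #..#.|#  b18=1 t=9,i=2
  #...#|.  b17=0 t=1,i=0
  #....|.  b16=0 t=0,i=10
  .####|.  b15=0 t=2,i=6
  .###.|.  b14=0 t=0,i=7
  .##.#|.  b13=0 t=0,i=1
  .##..|#  b12=1 t=1,i=12
  .#.##|.  b11=0 t=1,i=10
  .#.#.|#  b10=1 t=3,i=0
  .#..#|.  b9=0 t=0,i=4
  .#...|#  b8=1 t=1,i=3
  ..###|.  b7=0 t=0,i=6
  ..##.|.  b6=0 t=0,i=0
  ..#.#|#  b5=1 t=1,i=9
  ..#..|#  b4=1 t=1,i=2
  ...##|.  b3=0 t=0,i=13
  ...#.|#  b2=1 t=1,i=1
  ....#|#  b1=1 t=0,i=12
  .....|#  b0=1 t=0,i=11
  bits 01100111111001000001010100110111 = 1743000887

1743000887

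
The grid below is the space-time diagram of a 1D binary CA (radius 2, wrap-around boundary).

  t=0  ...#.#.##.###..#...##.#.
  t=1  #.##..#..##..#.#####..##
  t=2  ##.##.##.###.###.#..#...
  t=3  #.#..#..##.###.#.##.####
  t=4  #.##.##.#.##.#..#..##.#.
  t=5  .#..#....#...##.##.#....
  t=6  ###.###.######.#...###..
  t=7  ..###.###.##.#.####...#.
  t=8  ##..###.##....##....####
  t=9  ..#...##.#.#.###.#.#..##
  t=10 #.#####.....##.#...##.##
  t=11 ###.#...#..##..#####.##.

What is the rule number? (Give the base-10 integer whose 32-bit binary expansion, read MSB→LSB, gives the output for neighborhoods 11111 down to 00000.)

  #####|#  b31=1 t=1,i=17
  ####.|.  b30=0 t=1,i=18
  ###.#|#  b29=1 t=1,i=0
  ###..|.  b28=0 t=0,i=12
  ##.##|#  b27=1 t=0,i=9
  ##.#.|.  b26=0 t=0,i=21
  ##..#|#  b25=1 t=0,i=13
  ##...|.  b24=0 t=7,i=19
  #.###|#  b23=1 t=0,i=10
  #.##.|.  b22=0 t=0,i=7
  #.#.#|.  b21=0 t=0,i=5
  #.#..|#  b20=1 t=0,i=22
  #..##|.  b19=0 t=1,i=8
  #..#.|.  b18=0 t=0,i=14
  #...#|#  b17=1 t=0,i=17
  #....|#  b16=1 t=0,i=0
  .####|.  b15=0 t=1,i=16
  .###.|.  b14=0 t=0,i=11
  .##.#|.  b13=0 t=0,i=8
  .##..|#  b12=1 t=1,i=3
  .#.##|#  b11=1 t=0,i=6
  .#.#.|.  b10=0 t=0,i=4
  .#..#|#  b9=1 t=1,i=7
  .#...|#  b8=1 t=0,i=16
  ..###|.  b7=0 t=1,i=22
  ..##.|#  b6=1 t=0,i=19
  ..#.#|#  b5=1 t=0,i=3
  ..#..|#  b4=1 t=0,i=15
  ...##|#  b3=1 t=0,i=18
  ...#.|#  b2=1 t=0,i=2
  ....#|.  b1=0 t=0,i=1
  .....|.  b0=0 t=5,i=22
  bits 10101010100100110001101101111100 = 2861767548

2861767548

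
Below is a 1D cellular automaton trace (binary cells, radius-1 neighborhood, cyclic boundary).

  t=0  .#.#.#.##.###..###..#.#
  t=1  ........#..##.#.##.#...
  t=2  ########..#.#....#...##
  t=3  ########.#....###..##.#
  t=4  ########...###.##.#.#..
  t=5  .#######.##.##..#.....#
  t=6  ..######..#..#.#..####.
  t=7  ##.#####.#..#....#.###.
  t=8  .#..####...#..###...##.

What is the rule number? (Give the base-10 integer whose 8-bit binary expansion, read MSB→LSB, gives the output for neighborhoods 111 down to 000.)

  ###|#  b7=1 t=0,i=11
  ##.|#  b6=1 t=0,i=8
  #.#|.  b5=0 t=0,i=0
  #..|.  b4=0 t=0,i=13
  .##|.  b3=0 t=0,i=7
  .#.|.  b2=0 t=0,i=1
  ..#|#  b1=1 t=0,i=14
  ...|#  b0=1 t=1,i=0
  bits 11000011 = 195

195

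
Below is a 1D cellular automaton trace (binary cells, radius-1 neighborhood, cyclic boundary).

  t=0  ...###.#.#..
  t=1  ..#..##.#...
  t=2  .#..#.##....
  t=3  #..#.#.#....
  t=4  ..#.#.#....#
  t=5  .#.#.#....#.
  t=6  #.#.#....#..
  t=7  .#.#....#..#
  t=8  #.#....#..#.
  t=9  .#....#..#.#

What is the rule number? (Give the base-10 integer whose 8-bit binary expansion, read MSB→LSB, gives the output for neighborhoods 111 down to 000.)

98

  [7] ### => .  t=0,i=4
  [6] ##. => #  t=0,i=5
  [5] #.# => #  t=0,i=6
  [4] #.. => .  t=0,i=10
  [3] .## => .  t=0,i=3
  [2] .#. => .  t=0,i=7
  [1] ..# => #  t=0,i=2
  [0] ... => .  t=0,i=0
  bits 01100010 = 98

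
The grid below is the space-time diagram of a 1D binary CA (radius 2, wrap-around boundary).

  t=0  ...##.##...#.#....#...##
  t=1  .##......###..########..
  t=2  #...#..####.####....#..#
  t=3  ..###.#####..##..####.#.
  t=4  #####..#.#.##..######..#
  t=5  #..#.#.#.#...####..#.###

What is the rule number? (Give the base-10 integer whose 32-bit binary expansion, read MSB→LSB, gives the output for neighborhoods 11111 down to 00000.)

  #####|.  b31=0 t=1,i=16
  ####.|#  b30=1 t=1,i=20
  ###.#|#  b29=1 t=2,i=10
  ###..|.  b28=0 t=1,i=11
  ##.##|.  b27=0 t=0,i=5
  ##.#.|.  b26=0 t=3,i=21
  ##..#|#  b25=1 t=1,i=12
  ##...|.  b24=0 t=0,i=0
  #.###|.  b23=0 t=2,i=12
  #.##.|.  b22=0 t=0,i=6
  #.#.#|#  b21=1 t=4,i=9
  #.#..|.  b20=0 t=0,i=13
  #..##|#  b19=1 t=1,i=13
  #..#.|.  b18=0 t=4,i=6
  #...#|#  b17=1 t=0,i=1
  #....|#  b16=1 t=0,i=15
  .####|#  b15=1 t=1,i=15
  .###.|#  b14=1 t=1,i=10
  .##.#|.  b13=0 t=0,i=4
  .##..|.  b12=0 t=0,i=7
  .#.##|.  b11=0 t=4,i=10
  .#.#.|.  b10=0 t=0,i=12
  .#..#|.  b9=0 t=2,i=5
  .#...|#  b8=1 t=0,i=14
  ..###|#  b7=1 t=1,i=9
  ..##.|.  b6=0 t=0,i=3
  ..#.#|#  b5=1 t=0,i=11
  ..#..|#  b4=1 t=0,i=18
  ...##|#  b3=1 t=0,i=2
  ...#.|#  b2=1 t=0,i=10
  ....#|#  b1=1 t=0,i=16
  .....|.  b0=0 t=1,i=5
  bits 01100010001010111100000110111110 = 1647034814

1647034814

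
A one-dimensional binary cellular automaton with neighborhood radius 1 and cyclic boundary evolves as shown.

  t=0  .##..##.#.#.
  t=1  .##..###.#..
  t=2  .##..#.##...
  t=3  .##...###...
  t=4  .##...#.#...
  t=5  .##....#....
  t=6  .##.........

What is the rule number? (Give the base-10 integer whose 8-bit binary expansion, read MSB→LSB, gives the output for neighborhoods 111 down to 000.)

104

  nb ###: next=.  (t=1,i=6, bit7=0)
  nb ##.: next=#  (t=0,i=2, bit6=1)
  nb #.#: next=#  (t=0,i=7, bit5=1)
  nb #..: next=.  (t=0,i=3, bit4=0)
  nb .##: next=#  (t=0,i=1, bit3=1)
  nb .#.: next=.  (t=0,i=8, bit2=0)
  nb ..#: next=.  (t=0,i=0, bit1=0)
  nb ...: next=.  (t=1,i=11, bit0=0)
  bits 01101000 = 104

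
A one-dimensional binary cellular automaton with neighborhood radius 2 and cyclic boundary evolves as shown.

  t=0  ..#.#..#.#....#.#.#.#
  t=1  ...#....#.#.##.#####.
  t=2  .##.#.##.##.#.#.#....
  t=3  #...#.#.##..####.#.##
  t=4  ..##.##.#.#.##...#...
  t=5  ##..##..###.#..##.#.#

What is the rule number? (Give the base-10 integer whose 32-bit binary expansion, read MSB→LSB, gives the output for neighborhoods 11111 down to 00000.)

174228879

  #####|.  b31=0 t=1,i=17
  ####.|.  b30=0 t=1,i=18
  ###.#|.  b29=0 t=3,i=15
  ###..|.  b28=0 t=1,i=19
  ##.##|#  b27=1 t=1,i=14
  ##.#.|.  b26=0 t=2,i=3
  ##..#|#  b25=1 t=3,i=10
  ##...|.  b24=0 t=1,i=20
  #.###|.  b23=0 t=1,i=15
  #.##.|#  b22=1 t=1,i=12
  #.#.#|#  b21=1 t=0,i=16
  #.#..|.  b20=0 t=0,i=4
  #..##|.  b19=0 t=3,i=11
  #..#.|.  b18=0 t=0,i=1
  #...#|#  b17=1 t=3,i=2
  #....|.  b16=0 t=0,i=11
  .####|#  b15=1 t=1,i=16
  .###.|.  b14=0 t=3,i=20
  .##.#|.  b13=0 t=1,i=13
  .##..|.  b12=0 t=3,i=9
  .#.##|.  b11=0 t=1,i=11
  .#.#.|#  b10=1 t=0,i=3
  .#..#|.  b9=0 t=0,i=0
  .#...|#  b8=1 t=0,i=10
  ..###|#  b7=1 t=3,i=12
  ..##.|.  b6=0 t=2,i=1
  ..#.#|.  b5=0 t=0,i=2
  ..#..|.  b4=0 t=1,i=3
  ...##|#  b3=1 t=2,i=0
  ...#.|#  b2=1 t=0,i=13
  ....#|#  b1=1 t=0,i=12
  .....|#  b0=1 t=2,i=19
  bits 00001010011000101000010110001111 = 174228879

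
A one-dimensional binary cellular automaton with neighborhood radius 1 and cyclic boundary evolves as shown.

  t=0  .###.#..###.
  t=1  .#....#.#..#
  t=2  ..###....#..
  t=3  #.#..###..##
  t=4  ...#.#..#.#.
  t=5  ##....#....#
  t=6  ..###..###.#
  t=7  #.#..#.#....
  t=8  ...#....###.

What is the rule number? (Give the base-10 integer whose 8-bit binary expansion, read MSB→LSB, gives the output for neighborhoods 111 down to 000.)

  nb ###: next=.  (t=0,i=2, bit7=0)
  nb ##.: next=.  (t=0,i=3, bit6=0)
  nb #.#: next=.  (t=0,i=4, bit5=0)
  nb #..: next=#  (t=0,i=6, bit4=1)
  nb .##: next=#  (t=0,i=1, bit3=1)
  nb .#.: next=.  (t=0,i=5, bit2=0)
  nb ..#: next=.  (t=0,i=0, bit1=0)
  nb ...: next=#  (t=1,i=3, bit0=1)
  bits 00011001 = 25

25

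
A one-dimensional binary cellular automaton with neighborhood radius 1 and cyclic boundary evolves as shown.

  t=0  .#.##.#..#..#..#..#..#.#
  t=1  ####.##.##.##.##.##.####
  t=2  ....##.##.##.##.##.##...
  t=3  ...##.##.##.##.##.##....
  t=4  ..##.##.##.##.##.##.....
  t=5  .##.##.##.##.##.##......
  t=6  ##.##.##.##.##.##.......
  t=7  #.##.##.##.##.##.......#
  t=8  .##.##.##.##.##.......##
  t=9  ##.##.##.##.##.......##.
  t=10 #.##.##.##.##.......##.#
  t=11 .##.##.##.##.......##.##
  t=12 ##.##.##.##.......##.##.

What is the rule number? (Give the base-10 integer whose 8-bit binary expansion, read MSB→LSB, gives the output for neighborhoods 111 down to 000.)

  nb ###: next=.  (t=1,i=0, bit7=0)
  nb ##.: next=.  (t=0,i=4, bit6=0)
  nb #.#: next=#  (t=0,i=0, bit5=1)
  nb #..: next=.  (t=0,i=7, bit4=0)
  nb .##: next=#  (t=0,i=3, bit3=1)
  nb .#.: next=#  (t=0,i=1, bit2=1)
  nb ..#: next=#  (t=0,i=8, bit1=1)
  nb ...: next=.  (t=2,i=0, bit0=0)
  bits 00101110 = 46

46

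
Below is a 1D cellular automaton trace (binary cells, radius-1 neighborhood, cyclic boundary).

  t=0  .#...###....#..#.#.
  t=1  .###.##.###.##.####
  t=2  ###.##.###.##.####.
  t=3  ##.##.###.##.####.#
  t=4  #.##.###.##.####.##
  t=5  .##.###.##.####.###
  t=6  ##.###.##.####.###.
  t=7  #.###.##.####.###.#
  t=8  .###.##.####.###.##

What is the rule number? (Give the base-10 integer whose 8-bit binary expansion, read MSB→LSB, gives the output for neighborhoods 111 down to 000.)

  [7] ### => #  t=0,i=6
  [6] ##. => .  t=0,i=7
  [5] #.# => #  t=0,i=16
  [4] #.. => #  t=0,i=2
  [3] .## => #  t=0,i=5
  [2] .#. => #  t=0,i=1
  [1] ..# => .  t=0,i=0
  [0] ... => #  t=0,i=3
  bits 10111101 = 189

189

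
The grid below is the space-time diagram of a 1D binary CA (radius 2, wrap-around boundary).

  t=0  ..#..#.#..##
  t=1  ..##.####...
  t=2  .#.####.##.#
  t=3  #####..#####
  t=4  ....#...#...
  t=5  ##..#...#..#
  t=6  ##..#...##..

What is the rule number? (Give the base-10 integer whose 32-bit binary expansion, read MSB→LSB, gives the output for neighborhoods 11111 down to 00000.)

  #####|.  b31=0 t=3,i=0
  ####.|.  b30=0 t=1,i=7
  ###.#|.  b29=0 t=2,i=6
  ###..|#  b28=1 t=1,i=8
  ##.##|#  b27=1 t=1,i=4
  ##.#.|#  b26=1 t=2,i=10
  ##..#|.  b25=0 t=0,i=0
  ##...|#  b24=1 t=1,i=9
  #.###|#  b23=1 t=1,i=5
  #.##.|#  b22=1 t=2,i=8
  #.#.#|#  b21=1 t=2,i=1
  #.#..|#  b20=1 t=0,i=7
  #..##|.  b19=0 t=0,i=9
  #..#.|.  b18=0 t=0,i=1
  #...#|.  b17=0 t=4,i=6
  #....|.  b16=0 t=1,i=10
  .####|#  b15=1 t=1,i=6
  .###.|#  b14=1 t=5,i=0
  .##.#|#  b13=1 t=1,i=3
  .##..|.  b12=0 t=0,i=11
  .#.##|#  b11=1 t=2,i=2
  .#.#.|#  b10=1 t=0,i=6
  .#..#|#  b9=1 t=0,i=3
  .#...|.  b8=0 t=4,i=5
  ..###|.  b7=0 t=3,i=7
  ..##.|.  b6=0 t=0,i=10
  ..#.#|#  b5=1 t=0,i=5
  ..#..|#  b4=1 t=0,i=2
  ...##|#  b3=1 t=1,i=1
  ...#.|.  b2=0 t=4,i=3
  ....#|.  b1=0 t=1,i=0
  .....|#  b0=1 t=1,i=11
  bits 00011101111100001110111000111001 = 502328889

502328889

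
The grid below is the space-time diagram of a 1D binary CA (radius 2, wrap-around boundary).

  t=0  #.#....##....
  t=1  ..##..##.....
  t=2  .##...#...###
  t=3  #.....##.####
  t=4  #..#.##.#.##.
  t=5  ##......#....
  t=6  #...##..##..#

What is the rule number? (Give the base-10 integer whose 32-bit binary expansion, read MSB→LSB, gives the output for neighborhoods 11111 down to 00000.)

  ##### -> #   bit 31 = 1  t=3,i=11
  ####. -> .   bit 30 = 0  t=3,i=12
  ###.# -> #   bit 29 = 1  t=2,i=12
  ###.. -> #   bit 28 = 1  t=3,i=0
  ##.## -> #   bit 27 = 1  t=2,i=0
  ##.#. -> .   bit 26 = 0  t=4,i=7
  ##..# -> .   bit 25 = 0  t=1,i=4
  ##... -> .   bit 24 = 0  t=0,i=9
  #.### -> .   bit 23 = 0  t=3,i=9
  #.##. -> .   bit 22 = 0  t=2,i=1
  #.#.# -> #   bit 21 = 1  t=4,i=8
  #.#.. -> #   bit 20 = 1  t=0,i=2
  #..## -> .   bit 19 = 0  t=1,i=5
  #..#. -> .   bit 18 = 0  t=4,i=2
  #...# -> .   bit 17 = 0  t=2,i=4
  #.... -> .   bit 16 = 0  t=0,i=4
  .#### -> #   bit 15 = 1  t=3,i=10
  .###. -> #   bit 14 = 1  t=2,i=11
  .##.# -> .   bit 13 = 0  t=3,i=7
  .##.. -> .   bit 12 = 0  t=0,i=8
  .#.## -> .   bit 11 = 0  t=4,i=4
  .#.#. -> .   bit 10 = 0  t=0,i=1
  .#..# -> #   bit 9 = 1  t=4,i=1
  .#... -> #   bit 8 = 1  t=0,i=3
  ..### -> #   bit 7 = 1  t=2,i=10
  ..##. -> #   bit 6 = 1  t=0,i=7
  ..#.# -> .   bit 5 = 0  t=0,i=0
  ..#.. -> #   bit 4 = 1  t=2,i=6
  ...## -> #   bit 3 = 1  t=0,i=6
  ...#. -> .   bit 2 = 0  t=0,i=12
  ....# -> .   bit 1 = 0  t=0,i=5
  ..... -> #   bit 0 = 1  t=1,i=10
  bits 10111000001100001100001111011001 = 3090203609

3090203609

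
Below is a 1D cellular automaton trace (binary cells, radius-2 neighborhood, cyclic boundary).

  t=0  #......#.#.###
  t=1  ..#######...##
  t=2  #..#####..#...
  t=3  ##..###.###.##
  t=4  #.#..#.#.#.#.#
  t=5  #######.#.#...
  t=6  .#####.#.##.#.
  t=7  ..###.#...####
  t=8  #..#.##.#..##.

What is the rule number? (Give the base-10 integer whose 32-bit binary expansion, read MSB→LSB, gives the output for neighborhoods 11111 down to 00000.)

  ##### -> #   bit 31 = 1  t=1,i=4
  ####. -> #   bit 30 = 1  t=0,i=13
  ###.# -> .   bit 29 = 0  t=3,i=6
  ###.. -> .   bit 28 = 0  t=0,i=0
  ##.## -> #   bit 27 = 1  t=3,i=7
  ##.#. -> #   bit 26 = 1  t=4,i=1
  ##..# -> #   bit 25 = 1  t=1,i=0
  ##... -> .   bit 24 = 0  t=0,i=1
  #.### -> .   bit 23 = 0  t=0,i=11
  #.##. -> .   bit 22 = 0  t=4,i=13
  #.#.# -> .   bit 21 = 0  t=0,i=9
  #.#.. -> #   bit 20 = 1  t=4,i=2
  #..## -> .   bit 19 = 0  t=1,i=1
  #..#. -> #   bit 18 = 1  t=2,i=9
  #...# -> #   bit 17 = 1  t=1,i=10
  #.... -> #   bit 16 = 1  t=0,i=2
  .#### -> #   bit 15 = 1  t=0,i=12
  .###. -> #   bit 14 = 1  t=3,i=5
  .##.# -> #   bit 13 = 1  t=4,i=0
  .##.. -> .   bit 12 = 0  t=1,i=13
  .#.## -> .   bit 11 = 0  t=0,i=10
  .#.#. -> #   bit 10 = 1  t=0,i=8
  .#..# -> #   bit 9 = 1  t=2,i=1
  .#... -> .   bit 8 = 0  t=2,i=11
  ..### -> .   bit 7 = 0  t=1,i=2
  ..##. -> .   bit 6 = 0  t=1,i=12
  ..#.# -> #   bit 5 = 1  t=0,i=7
  ..#.. -> #   bit 4 = 1  t=2,i=0
  ...## -> .   bit 3 = 0  t=1,i=11
  ...#. -> #   bit 2 = 1  t=0,i=6
  ....# -> #   bit 1 = 1  t=0,i=5
  ..... -> #   bit 0 = 1  t=0,i=3
  bits 11001110000101111110011000110111 = 3457672759

3457672759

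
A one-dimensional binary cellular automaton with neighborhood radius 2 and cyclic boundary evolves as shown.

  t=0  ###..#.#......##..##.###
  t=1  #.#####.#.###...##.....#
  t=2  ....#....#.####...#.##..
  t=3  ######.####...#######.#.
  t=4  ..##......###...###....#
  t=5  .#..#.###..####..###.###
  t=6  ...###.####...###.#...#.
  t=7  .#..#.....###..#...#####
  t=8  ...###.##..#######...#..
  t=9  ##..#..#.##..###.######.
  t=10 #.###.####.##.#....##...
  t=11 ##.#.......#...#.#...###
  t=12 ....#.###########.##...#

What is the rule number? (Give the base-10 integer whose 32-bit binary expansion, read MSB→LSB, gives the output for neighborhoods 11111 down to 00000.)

  #####|#  b31=1 t=0,i=0
  ####.|.  b30=0 t=0,i=1
  ###.#|.  b29=0 t=1,i=6
  ###..|#  b28=1 t=0,i=2
  ##.##|.  b27=0 t=0,i=20
  ##.#.|.  b26=0 t=1,i=7
  ##..#|#  b25=1 t=0,i=3
  ##...|#  b24=1 t=1,i=13
  #.###|.  b23=0 t=0,i=21
  #.##.|#  b22=1 t=2,i=20
  #.#.#|.  b21=0 t=1,i=8
  #.#..|.  b20=0 t=0,i=7
  #..##|#  b19=1 t=0,i=17
  #..#.|#  b18=1 t=0,i=4
  #...#|#  b17=1 t=1,i=14
  #....|.  b16=0 t=0,i=9
  .####|.  b15=0 t=0,i=22
  .###.|#  b14=1 t=1,i=11
  .##.#|.  b13=0 t=0,i=19
  .##..|.  b12=0 t=0,i=15
  .#.##|#  b11=1 t=1,i=9
  .#.#.|#  b10=1 t=0,i=6
  .#..#|.  b9=0 t=4,i=0
  .#...|#  b8=1 t=0,i=8
  ..###|.  b7=0 t=3,i=14
  ..##.|.  b6=0 t=0,i=14
  ..#.#|#  b5=1 t=0,i=5
  ..#..|#  b4=1 t=2,i=4
  ...##|.  b3=0 t=0,i=13
  ...#.|#  b2=1 t=2,i=3
  ....#|#  b1=1 t=0,i=12
  .....|#  b0=1 t=0,i=10
  bits 10010011010011100100110100110111 = 2471382327

2471382327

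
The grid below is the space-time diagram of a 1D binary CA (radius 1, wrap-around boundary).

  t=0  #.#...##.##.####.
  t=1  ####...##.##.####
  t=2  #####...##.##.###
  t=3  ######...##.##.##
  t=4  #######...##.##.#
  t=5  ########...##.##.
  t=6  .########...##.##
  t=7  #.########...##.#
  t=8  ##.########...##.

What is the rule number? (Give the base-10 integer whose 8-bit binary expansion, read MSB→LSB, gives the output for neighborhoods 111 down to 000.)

  ###|#  b7=1 t=0,i=13
  ##.|#  b6=1 t=0,i=7
  #.#|#  b5=1 t=0,i=1
  #..|#  b4=1 t=0,i=3
  .##|.  b3=0 t=0,i=6
  .#.|#  b2=1 t=0,i=0
  ..#|.  b1=0 t=0,i=5
  ...|.  b0=0 t=0,i=4
  bits 11110100 = 244

244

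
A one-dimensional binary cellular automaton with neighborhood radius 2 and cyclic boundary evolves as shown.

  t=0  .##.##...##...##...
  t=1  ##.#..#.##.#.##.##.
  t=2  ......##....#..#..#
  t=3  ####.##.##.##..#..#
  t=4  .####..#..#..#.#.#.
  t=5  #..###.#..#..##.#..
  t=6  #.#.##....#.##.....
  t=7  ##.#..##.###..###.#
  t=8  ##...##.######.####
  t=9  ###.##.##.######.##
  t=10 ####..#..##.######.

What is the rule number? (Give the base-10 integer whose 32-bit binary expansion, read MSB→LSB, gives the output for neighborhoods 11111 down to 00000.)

  nb #####: next=#  (t=3,i=1, bit31=1)
  nb ####.: next=#  (t=3,i=2, bit30=1)
  nb ###.#: next=#  (t=3,i=3, bit29=1)
  nb ###..: next=#  (t=4,i=4, bit28=1)
  nb ##.##: next=#  (t=0,i=3, bit27=1)
  nb ##.#.: next=.  (t=1,i=2, bit26=0)
  nb ##..#: next=#  (t=3,i=13, bit25=1)
  nb ##...: next=#  (t=0,i=6, bit24=1)
  nb #.###: next=#  (t=7,i=9, bit23=1)
  nb #.##.: next=.  (t=0,i=4, bit22=0)
  nb #.#.#: next=.  (t=1,i=11, bit21=0)
  nb #.#..: next=.  (t=1,i=3, bit20=0)
  nb #..##: next=#  (t=3,i=17, bit19=1)
  nb #..#.: next=.  (t=1,i=5, bit18=0)
  nb #...#: next=.  (t=0,i=7, bit17=0)
  nb #....: next=#  (t=0,i=17, bit16=1)
  nb .####: next=.  (t=3,i=0, bit15=0)
  nb .###.: next=#  (t=5,i=4, bit14=1)
  nb .##.#: next=.  (t=0,i=2, bit13=0)
  nb .##..: next=.  (t=0,i=5, bit12=0)
  nb .#.##: next=#  (t=1,i=7, bit11=1)
  nb .#.#.: next=#  (t=4,i=14, bit10=1)
  nb .#..#: next=.  (t=1,i=4, bit9=0)
  nb .#...: next=#  (t=2,i=0, bit8=1)
  nb ..###: next=.  (t=3,i=18, bit7=0)
  nb ..##.: next=#  (t=0,i=1, bit6=1)
  nb ..#.#: next=#  (t=1,i=6, bit5=1)
  nb ..#..: next=#  (t=2,i=12, bit4=1)
  nb ...##: next=#  (t=0,i=0, bit3=1)
  nb ...#.: next=#  (t=2,i=11, bit2=1)
  nb ....#: next=.  (t=0,i=18, bit1=0)
  nb .....: next=#  (t=2,i=2, bit0=1)
  bits 11111011100010010100110101111101 = 4220079485

4220079485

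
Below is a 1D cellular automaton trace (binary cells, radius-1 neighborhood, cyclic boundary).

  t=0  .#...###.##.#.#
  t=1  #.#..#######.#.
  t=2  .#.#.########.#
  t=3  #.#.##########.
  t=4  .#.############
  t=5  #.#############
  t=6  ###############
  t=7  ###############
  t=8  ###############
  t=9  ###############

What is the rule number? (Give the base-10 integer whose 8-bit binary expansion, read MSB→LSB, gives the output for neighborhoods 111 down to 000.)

  ### -> #   bit 7 = 1  t=0,i=6
  ##. -> #   bit 6 = 1  t=0,i=7
  #.# -> #   bit 5 = 1  t=0,i=0
  #.. -> #   bit 4 = 1  t=0,i=2
  .## -> #   bit 3 = 1  t=0,i=5
  .#. -> .   bit 2 = 0  t=0,i=1
  ..# -> .   bit 1 = 0  t=0,i=4
  ... -> .   bit 0 = 0  t=0,i=3
  bits 11111000 = 248

248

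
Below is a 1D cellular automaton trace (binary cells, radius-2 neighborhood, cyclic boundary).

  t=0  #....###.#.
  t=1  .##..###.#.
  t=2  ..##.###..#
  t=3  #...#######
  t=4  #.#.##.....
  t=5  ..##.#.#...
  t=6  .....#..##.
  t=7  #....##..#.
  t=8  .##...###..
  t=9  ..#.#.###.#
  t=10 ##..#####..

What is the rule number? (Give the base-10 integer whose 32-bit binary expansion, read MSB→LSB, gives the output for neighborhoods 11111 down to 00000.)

  #####|.  b31=0 t=3,i=6
  ####.|.  b30=0 t=3,i=10
  ###.#|#  b29=1 t=0,i=7
  ###..|#  b28=1 t=2,i=7
  ##.##|#  b27=1 t=2,i=4
  ##.#.|.  b26=0 t=0,i=8
  ##..#|#  b25=1 t=1,i=3
  ##...|.  b24=0 t=3,i=1
  #.###|#  b23=1 t=2,i=5
  #.##.|.  b22=0 t=4,i=4
  #.#.#|#  b21=1 t=0,i=9
  #.#..|.  b20=0 t=0,i=0
  #..##|.  b19=0 t=1,i=0
  #..#.|#  b18=1 t=2,i=9
  #...#|#  b17=1 t=3,i=2
  #....|#  b16=1 t=0,i=2
  .####|#  b15=1 t=3,i=5
  .###.|#  b14=1 t=0,i=6
  .##.#|.  b13=0 t=2,i=3
  .##..|#  b12=1 t=1,i=2
  .#.##|#  b11=1 t=4,i=3
  .#.#.|.  b10=0 t=0,i=10
  .#..#|#  b9=1 t=1,i=10
  .#...|#  b8=1 t=0,i=1
  ..###|#  b7=1 t=0,i=5
  ..##.|.  b6=0 t=1,i=1
  ..#.#|.  b5=0 t=4,i=0
  ..#..|#  b4=1 t=2,i=10
  ...##|.  b3=0 t=0,i=4
  ...#.|.  b2=0 t=4,i=10
  ....#|.  b1=0 t=0,i=3
  .....|.  b0=0 t=4,i=8
  bits 00111010101001111101101110010000 = 984079248

984079248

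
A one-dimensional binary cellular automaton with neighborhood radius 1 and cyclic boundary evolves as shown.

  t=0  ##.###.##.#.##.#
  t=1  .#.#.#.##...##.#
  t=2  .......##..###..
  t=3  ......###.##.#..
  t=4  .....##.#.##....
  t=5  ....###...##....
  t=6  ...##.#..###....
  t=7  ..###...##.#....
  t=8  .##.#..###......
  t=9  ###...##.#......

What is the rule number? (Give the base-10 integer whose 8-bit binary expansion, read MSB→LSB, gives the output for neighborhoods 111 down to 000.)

  [7] ### => .  t=0,i=0
  [6] ##. => #  t=0,i=1
  [5] #.# => .  t=0,i=2
  [4] #.. => .  t=1,i=9
  [3] .## => #  t=0,i=3
  [2] .#. => .  t=0,i=10
  [1] ..# => #  t=1,i=11
  [0] ... => .  t=1,i=10
  bits 01001010 = 74

74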